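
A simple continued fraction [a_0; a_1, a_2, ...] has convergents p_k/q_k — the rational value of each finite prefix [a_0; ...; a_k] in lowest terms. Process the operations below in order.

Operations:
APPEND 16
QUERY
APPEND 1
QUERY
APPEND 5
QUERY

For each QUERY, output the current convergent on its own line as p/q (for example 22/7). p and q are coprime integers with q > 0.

16/1
17/1
101/6

APPEND 16: p_0 = 16·1 + 0 = 16, q_0 = 16·0 + 1 = 1 → 16/1
APPEND 1: p_1 = 1·16 + 1 = 17, q_1 = 1·1 + 0 = 1 → 17/1
APPEND 5: p_2 = 5·17 + 16 = 101, q_2 = 5·1 + 1 = 6 → 101/6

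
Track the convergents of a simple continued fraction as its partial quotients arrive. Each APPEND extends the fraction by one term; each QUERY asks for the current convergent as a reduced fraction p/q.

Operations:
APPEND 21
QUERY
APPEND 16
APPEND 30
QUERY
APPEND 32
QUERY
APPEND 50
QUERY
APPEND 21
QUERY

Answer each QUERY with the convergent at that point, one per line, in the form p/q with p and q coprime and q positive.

APPEND 21: p_0 = 21·1 + 0 = 21, q_0 = 21·0 + 1 = 1 → 21/1
APPEND 16: p_1 = 16·21 + 1 = 337, q_1 = 16·1 + 0 = 16 → 337/16
APPEND 30: p_2 = 30·337 + 21 = 10131, q_2 = 30·16 + 1 = 481 → 10131/481
APPEND 32: p_3 = 32·10131 + 337 = 324529, q_3 = 32·481 + 16 = 15408 → 324529/15408
APPEND 50: p_4 = 50·324529 + 10131 = 16236581, q_4 = 50·15408 + 481 = 770881 → 16236581/770881
APPEND 21: p_5 = 21·16236581 + 324529 = 341292730, q_5 = 21·770881 + 15408 = 16203909 → 341292730/16203909

21/1
10131/481
324529/15408
16236581/770881
341292730/16203909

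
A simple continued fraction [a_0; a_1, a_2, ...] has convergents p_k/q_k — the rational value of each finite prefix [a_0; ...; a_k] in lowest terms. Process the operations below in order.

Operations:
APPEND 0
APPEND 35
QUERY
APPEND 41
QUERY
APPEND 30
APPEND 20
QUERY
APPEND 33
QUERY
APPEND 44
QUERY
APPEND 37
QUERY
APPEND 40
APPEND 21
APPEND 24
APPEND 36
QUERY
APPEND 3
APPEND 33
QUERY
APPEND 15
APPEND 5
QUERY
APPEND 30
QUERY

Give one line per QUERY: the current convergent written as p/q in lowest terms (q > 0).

1/35
41/1436
24661/863736
815044/28546403
35886597/1256905468
1328619133/46534048719
969090301091362/33941777717945763
97796337939686341/3425255169966871368
7447192478512918731/260833228279944182393
224885653583502208408/7876478443020320933995

APPEND 0: p_0 = 0·1 + 0 = 0, q_0 = 0·0 + 1 = 1 → 0/1
APPEND 35: p_1 = 35·0 + 1 = 1, q_1 = 35·1 + 0 = 35 → 1/35
APPEND 41: p_2 = 41·1 + 0 = 41, q_2 = 41·35 + 1 = 1436 → 41/1436
APPEND 30: p_3 = 30·41 + 1 = 1231, q_3 = 30·1436 + 35 = 43115 → 1231/43115
APPEND 20: p_4 = 20·1231 + 41 = 24661, q_4 = 20·43115 + 1436 = 863736 → 24661/863736
APPEND 33: p_5 = 33·24661 + 1231 = 815044, q_5 = 33·863736 + 43115 = 28546403 → 815044/28546403
APPEND 44: p_6 = 44·815044 + 24661 = 35886597, q_6 = 44·28546403 + 863736 = 1256905468 → 35886597/1256905468
APPEND 37: p_7 = 37·35886597 + 815044 = 1328619133, q_7 = 37·1256905468 + 28546403 = 46534048719 → 1328619133/46534048719
APPEND 40: p_8 = 40·1328619133 + 35886597 = 53180651917, q_8 = 40·46534048719 + 1256905468 = 1862618854228 → 53180651917/1862618854228
APPEND 21: p_9 = 21·53180651917 + 1328619133 = 1118122309390, q_9 = 21·1862618854228 + 46534048719 = 39161529987507 → 1118122309390/39161529987507
APPEND 24: p_10 = 24·1118122309390 + 53180651917 = 26888116077277, q_10 = 24·39161529987507 + 1862618854228 = 941739338554396 → 26888116077277/941739338554396
APPEND 36: p_11 = 36·26888116077277 + 1118122309390 = 969090301091362, q_11 = 36·941739338554396 + 39161529987507 = 33941777717945763 → 969090301091362/33941777717945763
APPEND 3: p_12 = 3·969090301091362 + 26888116077277 = 2934159019351363, q_12 = 3·33941777717945763 + 941739338554396 = 102767072492391685 → 2934159019351363/102767072492391685
APPEND 33: p_13 = 33·2934159019351363 + 969090301091362 = 97796337939686341, q_13 = 33·102767072492391685 + 33941777717945763 = 3425255169966871368 → 97796337939686341/3425255169966871368
APPEND 15: p_14 = 15·97796337939686341 + 2934159019351363 = 1469879228114646478, q_14 = 15·3425255169966871368 + 102767072492391685 = 51481594621995462205 → 1469879228114646478/51481594621995462205
APPEND 5: p_15 = 5·1469879228114646478 + 97796337939686341 = 7447192478512918731, q_15 = 5·51481594621995462205 + 3425255169966871368 = 260833228279944182393 → 7447192478512918731/260833228279944182393
APPEND 30: p_16 = 30·7447192478512918731 + 1469879228114646478 = 224885653583502208408, q_16 = 30·260833228279944182393 + 51481594621995462205 = 7876478443020320933995 → 224885653583502208408/7876478443020320933995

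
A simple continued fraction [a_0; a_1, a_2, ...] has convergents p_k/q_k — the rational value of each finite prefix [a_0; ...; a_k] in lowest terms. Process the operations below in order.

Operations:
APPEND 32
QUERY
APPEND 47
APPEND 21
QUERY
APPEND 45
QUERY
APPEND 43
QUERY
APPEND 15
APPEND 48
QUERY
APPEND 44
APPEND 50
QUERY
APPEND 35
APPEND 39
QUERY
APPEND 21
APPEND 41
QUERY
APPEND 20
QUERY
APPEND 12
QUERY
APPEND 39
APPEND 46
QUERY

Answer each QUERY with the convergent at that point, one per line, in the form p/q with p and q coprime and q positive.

32/1
31637/988
1425170/44507
61313947/1914789
44275763947/1382699205
97497013166097/3044759267305
133256933120062179/4161514992861748
115007464474631617256/3591597648964195293
2302951099432669212317/71919451421575889605
27750420657666662165060/866625014707874870553
49917940831085561370049282/1558900196166027883564465

APPEND 32: p_0 = 32·1 + 0 = 32, q_0 = 32·0 + 1 = 1 → 32/1
APPEND 47: p_1 = 47·32 + 1 = 1505, q_1 = 47·1 + 0 = 47 → 1505/47
APPEND 21: p_2 = 21·1505 + 32 = 31637, q_2 = 21·47 + 1 = 988 → 31637/988
APPEND 45: p_3 = 45·31637 + 1505 = 1425170, q_3 = 45·988 + 47 = 44507 → 1425170/44507
APPEND 43: p_4 = 43·1425170 + 31637 = 61313947, q_4 = 43·44507 + 988 = 1914789 → 61313947/1914789
APPEND 15: p_5 = 15·61313947 + 1425170 = 921134375, q_5 = 15·1914789 + 44507 = 28766342 → 921134375/28766342
APPEND 48: p_6 = 48·921134375 + 61313947 = 44275763947, q_6 = 48·28766342 + 1914789 = 1382699205 → 44275763947/1382699205
APPEND 44: p_7 = 44·44275763947 + 921134375 = 1949054748043, q_7 = 44·1382699205 + 28766342 = 60867531362 → 1949054748043/60867531362
APPEND 50: p_8 = 50·1949054748043 + 44275763947 = 97497013166097, q_8 = 50·60867531362 + 1382699205 = 3044759267305 → 97497013166097/3044759267305
APPEND 35: p_9 = 35·97497013166097 + 1949054748043 = 3414344515561438, q_9 = 35·3044759267305 + 60867531362 = 106627441887037 → 3414344515561438/106627441887037
APPEND 39: p_10 = 39·3414344515561438 + 97497013166097 = 133256933120062179, q_10 = 39·106627441887037 + 3044759267305 = 4161514992861748 → 133256933120062179/4161514992861748
APPEND 21: p_11 = 21·133256933120062179 + 3414344515561438 = 2801809940036867197, q_11 = 21·4161514992861748 + 106627441887037 = 87498442291983745 → 2801809940036867197/87498442291983745
APPEND 41: p_12 = 41·2801809940036867197 + 133256933120062179 = 115007464474631617256, q_12 = 41·87498442291983745 + 4161514992861748 = 3591597648964195293 → 115007464474631617256/3591597648964195293
APPEND 20: p_13 = 20·115007464474631617256 + 2801809940036867197 = 2302951099432669212317, q_13 = 20·3591597648964195293 + 87498442291983745 = 71919451421575889605 → 2302951099432669212317/71919451421575889605
APPEND 12: p_14 = 12·2302951099432669212317 + 115007464474631617256 = 27750420657666662165060, q_14 = 12·71919451421575889605 + 3591597648964195293 = 866625014707874870553 → 27750420657666662165060/866625014707874870553
APPEND 39: p_15 = 39·27750420657666662165060 + 2302951099432669212317 = 1084569356748432493649657, q_15 = 39·866625014707874870553 + 71919451421575889605 = 33870295025028695841172 → 1084569356748432493649657/33870295025028695841172
APPEND 46: p_16 = 46·1084569356748432493649657 + 27750420657666662165060 = 49917940831085561370049282, q_16 = 46·33870295025028695841172 + 866625014707874870553 = 1558900196166027883564465 → 49917940831085561370049282/1558900196166027883564465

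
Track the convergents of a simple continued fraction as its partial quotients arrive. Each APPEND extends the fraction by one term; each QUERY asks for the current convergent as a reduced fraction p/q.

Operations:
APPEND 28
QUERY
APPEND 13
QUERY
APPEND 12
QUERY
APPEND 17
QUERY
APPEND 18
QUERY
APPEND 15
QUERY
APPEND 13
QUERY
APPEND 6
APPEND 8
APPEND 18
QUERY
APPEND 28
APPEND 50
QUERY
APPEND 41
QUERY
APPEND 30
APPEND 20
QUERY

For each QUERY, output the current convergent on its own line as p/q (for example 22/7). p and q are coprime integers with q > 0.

APPEND 28: p_0 = 28·1 + 0 = 28, q_0 = 28·0 + 1 = 1 → 28/1
APPEND 13: p_1 = 13·28 + 1 = 365, q_1 = 13·1 + 0 = 13 → 365/13
APPEND 12: p_2 = 12·365 + 28 = 4408, q_2 = 12·13 + 1 = 157 → 4408/157
APPEND 17: p_3 = 17·4408 + 365 = 75301, q_3 = 17·157 + 13 = 2682 → 75301/2682
APPEND 18: p_4 = 18·75301 + 4408 = 1359826, q_4 = 18·2682 + 157 = 48433 → 1359826/48433
APPEND 15: p_5 = 15·1359826 + 75301 = 20472691, q_5 = 15·48433 + 2682 = 729177 → 20472691/729177
APPEND 13: p_6 = 13·20472691 + 1359826 = 267504809, q_6 = 13·729177 + 48433 = 9527734 → 267504809/9527734
APPEND 6: p_7 = 6·267504809 + 20472691 = 1625501545, q_7 = 6·9527734 + 729177 = 57895581 → 1625501545/57895581
APPEND 8: p_8 = 8·1625501545 + 267504809 = 13271517169, q_8 = 8·57895581 + 9527734 = 472692382 → 13271517169/472692382
APPEND 18: p_9 = 18·13271517169 + 1625501545 = 240512810587, q_9 = 18·472692382 + 57895581 = 8566358457 → 240512810587/8566358457
APPEND 28: p_10 = 28·240512810587 + 13271517169 = 6747630213605, q_10 = 28·8566358457 + 472692382 = 240330729178 → 6747630213605/240330729178
APPEND 50: p_11 = 50·6747630213605 + 240512810587 = 337622023490837, q_11 = 50·240330729178 + 8566358457 = 12025102817357 → 337622023490837/12025102817357
APPEND 41: p_12 = 41·337622023490837 + 6747630213605 = 13849250593337922, q_12 = 41·12025102817357 + 240330729178 = 493269546240815 → 13849250593337922/493269546240815
APPEND 30: p_13 = 30·13849250593337922 + 337622023490837 = 415815139823628497, q_13 = 30·493269546240815 + 12025102817357 = 14810111490041807 → 415815139823628497/14810111490041807
APPEND 20: p_14 = 20·415815139823628497 + 13849250593337922 = 8330152047065907862, q_14 = 20·14810111490041807 + 493269546240815 = 296695499347076955 → 8330152047065907862/296695499347076955

28/1
365/13
4408/157
75301/2682
1359826/48433
20472691/729177
267504809/9527734
240512810587/8566358457
337622023490837/12025102817357
13849250593337922/493269546240815
8330152047065907862/296695499347076955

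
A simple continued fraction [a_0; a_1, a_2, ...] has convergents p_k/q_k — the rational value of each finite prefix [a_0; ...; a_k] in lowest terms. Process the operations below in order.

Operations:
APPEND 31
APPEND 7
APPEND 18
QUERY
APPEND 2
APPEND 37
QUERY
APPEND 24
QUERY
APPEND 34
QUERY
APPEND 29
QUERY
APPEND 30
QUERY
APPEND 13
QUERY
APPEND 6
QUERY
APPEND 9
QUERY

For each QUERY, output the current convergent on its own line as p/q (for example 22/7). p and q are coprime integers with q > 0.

3955/127
304691/9784
7320712/235077
249208899/8002402
7234378783/232304735
217280572389/6977144452
2831881819840/90935182611
17208571491429/552588240118
157709025242701/5064229343673

APPEND 31: p_0 = 31·1 + 0 = 31, q_0 = 31·0 + 1 = 1 → 31/1
APPEND 7: p_1 = 7·31 + 1 = 218, q_1 = 7·1 + 0 = 7 → 218/7
APPEND 18: p_2 = 18·218 + 31 = 3955, q_2 = 18·7 + 1 = 127 → 3955/127
APPEND 2: p_3 = 2·3955 + 218 = 8128, q_3 = 2·127 + 7 = 261 → 8128/261
APPEND 37: p_4 = 37·8128 + 3955 = 304691, q_4 = 37·261 + 127 = 9784 → 304691/9784
APPEND 24: p_5 = 24·304691 + 8128 = 7320712, q_5 = 24·9784 + 261 = 235077 → 7320712/235077
APPEND 34: p_6 = 34·7320712 + 304691 = 249208899, q_6 = 34·235077 + 9784 = 8002402 → 249208899/8002402
APPEND 29: p_7 = 29·249208899 + 7320712 = 7234378783, q_7 = 29·8002402 + 235077 = 232304735 → 7234378783/232304735
APPEND 30: p_8 = 30·7234378783 + 249208899 = 217280572389, q_8 = 30·232304735 + 8002402 = 6977144452 → 217280572389/6977144452
APPEND 13: p_9 = 13·217280572389 + 7234378783 = 2831881819840, q_9 = 13·6977144452 + 232304735 = 90935182611 → 2831881819840/90935182611
APPEND 6: p_10 = 6·2831881819840 + 217280572389 = 17208571491429, q_10 = 6·90935182611 + 6977144452 = 552588240118 → 17208571491429/552588240118
APPEND 9: p_11 = 9·17208571491429 + 2831881819840 = 157709025242701, q_11 = 9·552588240118 + 90935182611 = 5064229343673 → 157709025242701/5064229343673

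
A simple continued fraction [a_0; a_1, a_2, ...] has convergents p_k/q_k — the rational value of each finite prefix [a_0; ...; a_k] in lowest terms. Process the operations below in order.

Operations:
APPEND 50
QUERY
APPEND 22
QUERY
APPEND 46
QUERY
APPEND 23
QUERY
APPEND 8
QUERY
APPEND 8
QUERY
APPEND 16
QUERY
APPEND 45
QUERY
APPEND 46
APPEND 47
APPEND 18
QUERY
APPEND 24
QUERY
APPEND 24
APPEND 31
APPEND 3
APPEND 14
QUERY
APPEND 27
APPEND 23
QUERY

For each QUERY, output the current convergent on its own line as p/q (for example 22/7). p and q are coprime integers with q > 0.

APPEND 50: p_0 = 50·1 + 0 = 50, q_0 = 50·0 + 1 = 1 → 50/1
APPEND 22: p_1 = 22·50 + 1 = 1101, q_1 = 22·1 + 0 = 22 → 1101/22
APPEND 46: p_2 = 46·1101 + 50 = 50696, q_2 = 46·22 + 1 = 1013 → 50696/1013
APPEND 23: p_3 = 23·50696 + 1101 = 1167109, q_3 = 23·1013 + 22 = 23321 → 1167109/23321
APPEND 8: p_4 = 8·1167109 + 50696 = 9387568, q_4 = 8·23321 + 1013 = 187581 → 9387568/187581
APPEND 8: p_5 = 8·9387568 + 1167109 = 76267653, q_5 = 8·187581 + 23321 = 1523969 → 76267653/1523969
APPEND 16: p_6 = 16·76267653 + 9387568 = 1229670016, q_6 = 16·1523969 + 187581 = 24571085 → 1229670016/24571085
APPEND 45: p_7 = 45·1229670016 + 76267653 = 55411418373, q_7 = 45·24571085 + 1523969 = 1107222794 → 55411418373/1107222794
APPEND 46: p_8 = 46·55411418373 + 1229670016 = 2550154915174, q_8 = 46·1107222794 + 24571085 = 50956819609 → 2550154915174/50956819609
APPEND 47: p_9 = 47·2550154915174 + 55411418373 = 119912692431551, q_9 = 47·50956819609 + 1107222794 = 2396077744417 → 119912692431551/2396077744417
APPEND 18: p_10 = 18·119912692431551 + 2550154915174 = 2160978618683092, q_10 = 18·2396077744417 + 50956819609 = 43180356219115 → 2160978618683092/43180356219115
APPEND 24: p_11 = 24·2160978618683092 + 119912692431551 = 51983399540825759, q_11 = 24·43180356219115 + 2396077744417 = 1038724627003177 → 51983399540825759/1038724627003177
APPEND 24: p_12 = 24·51983399540825759 + 2160978618683092 = 1249762567598501308, q_12 = 24·1038724627003177 + 43180356219115 = 24972571404295363 → 1249762567598501308/24972571404295363
APPEND 31: p_13 = 31·1249762567598501308 + 51983399540825759 = 38794622995094366307, q_13 = 31·24972571404295363 + 1038724627003177 = 775188438160159430 → 38794622995094366307/775188438160159430
APPEND 3: p_14 = 3·38794622995094366307 + 1249762567598501308 = 117633631552881600229, q_14 = 3·775188438160159430 + 24972571404295363 = 2350537885884773653 → 117633631552881600229/2350537885884773653
APPEND 14: p_15 = 14·117633631552881600229 + 38794622995094366307 = 1685665464735436769513, q_15 = 14·2350537885884773653 + 775188438160159430 = 33682718840546990572 → 1685665464735436769513/33682718840546990572
APPEND 27: p_16 = 27·1685665464735436769513 + 117633631552881600229 = 45630601179409674377080, q_16 = 27·33682718840546990572 + 2350537885884773653 = 911783946580653519097 → 45630601179409674377080/911783946580653519097
APPEND 23: p_17 = 23·45630601179409674377080 + 1685665464735436769513 = 1051189492591157947442353, q_17 = 23·911783946580653519097 + 33682718840546990572 = 21004713490195577929803 → 1051189492591157947442353/21004713490195577929803

50/1
1101/22
50696/1013
1167109/23321
9387568/187581
76267653/1523969
1229670016/24571085
55411418373/1107222794
2160978618683092/43180356219115
51983399540825759/1038724627003177
1685665464735436769513/33682718840546990572
1051189492591157947442353/21004713490195577929803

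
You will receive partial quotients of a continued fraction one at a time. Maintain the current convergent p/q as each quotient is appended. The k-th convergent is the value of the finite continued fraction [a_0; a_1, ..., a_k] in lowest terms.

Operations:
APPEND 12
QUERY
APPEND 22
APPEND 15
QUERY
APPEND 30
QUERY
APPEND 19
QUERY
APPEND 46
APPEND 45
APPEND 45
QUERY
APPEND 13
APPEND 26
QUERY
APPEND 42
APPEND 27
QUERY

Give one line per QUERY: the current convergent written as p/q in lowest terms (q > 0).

12/1
3987/331
119875/9952
2281612/189419
212982651242/17681779731
72324114704540/6004334428123
82162754826785171/6821136484439089

APPEND 12: p_0 = 12·1 + 0 = 12, q_0 = 12·0 + 1 = 1 → 12/1
APPEND 22: p_1 = 22·12 + 1 = 265, q_1 = 22·1 + 0 = 22 → 265/22
APPEND 15: p_2 = 15·265 + 12 = 3987, q_2 = 15·22 + 1 = 331 → 3987/331
APPEND 30: p_3 = 30·3987 + 265 = 119875, q_3 = 30·331 + 22 = 9952 → 119875/9952
APPEND 19: p_4 = 19·119875 + 3987 = 2281612, q_4 = 19·9952 + 331 = 189419 → 2281612/189419
APPEND 46: p_5 = 46·2281612 + 119875 = 105074027, q_5 = 46·189419 + 9952 = 8723226 → 105074027/8723226
APPEND 45: p_6 = 45·105074027 + 2281612 = 4730612827, q_6 = 45·8723226 + 189419 = 392734589 → 4730612827/392734589
APPEND 45: p_7 = 45·4730612827 + 105074027 = 212982651242, q_7 = 45·392734589 + 8723226 = 17681779731 → 212982651242/17681779731
APPEND 13: p_8 = 13·212982651242 + 4730612827 = 2773505078973, q_8 = 13·17681779731 + 392734589 = 230255871092 → 2773505078973/230255871092
APPEND 26: p_9 = 26·2773505078973 + 212982651242 = 72324114704540, q_9 = 26·230255871092 + 17681779731 = 6004334428123 → 72324114704540/6004334428123
APPEND 42: p_10 = 42·72324114704540 + 2773505078973 = 3040386322669653, q_10 = 42·6004334428123 + 230255871092 = 252412301852258 → 3040386322669653/252412301852258
APPEND 27: p_11 = 27·3040386322669653 + 72324114704540 = 82162754826785171, q_11 = 27·252412301852258 + 6004334428123 = 6821136484439089 → 82162754826785171/6821136484439089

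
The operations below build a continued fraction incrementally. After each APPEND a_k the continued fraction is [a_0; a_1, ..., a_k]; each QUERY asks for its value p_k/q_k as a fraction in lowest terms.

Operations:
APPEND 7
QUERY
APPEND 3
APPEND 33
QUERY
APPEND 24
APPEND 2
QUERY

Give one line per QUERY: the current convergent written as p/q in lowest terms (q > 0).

APPEND 7: p_0 = 7·1 + 0 = 7, q_0 = 7·0 + 1 = 1 → 7/1
APPEND 3: p_1 = 3·7 + 1 = 22, q_1 = 3·1 + 0 = 3 → 22/3
APPEND 33: p_2 = 33·22 + 7 = 733, q_2 = 33·3 + 1 = 100 → 733/100
APPEND 24: p_3 = 24·733 + 22 = 17614, q_3 = 24·100 + 3 = 2403 → 17614/2403
APPEND 2: p_4 = 2·17614 + 733 = 35961, q_4 = 2·2403 + 100 = 4906 → 35961/4906

7/1
733/100
35961/4906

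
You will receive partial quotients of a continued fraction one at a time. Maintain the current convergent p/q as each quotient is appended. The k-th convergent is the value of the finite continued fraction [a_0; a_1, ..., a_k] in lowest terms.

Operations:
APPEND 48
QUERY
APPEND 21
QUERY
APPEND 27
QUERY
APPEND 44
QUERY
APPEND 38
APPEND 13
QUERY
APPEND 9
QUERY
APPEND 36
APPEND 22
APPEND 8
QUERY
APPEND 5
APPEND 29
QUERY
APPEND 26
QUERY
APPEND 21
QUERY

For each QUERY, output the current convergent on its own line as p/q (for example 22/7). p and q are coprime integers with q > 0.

48/1
1009/21
27291/568
1201813/25013
595252218/12388819
5402966147/112450433
34576283660446/719626583503
5172769197822759/107659407865661
134669178209397331/2802832183172088
2833225511595166710/58967135254479509

APPEND 48: p_0 = 48·1 + 0 = 48, q_0 = 48·0 + 1 = 1 → 48/1
APPEND 21: p_1 = 21·48 + 1 = 1009, q_1 = 21·1 + 0 = 21 → 1009/21
APPEND 27: p_2 = 27·1009 + 48 = 27291, q_2 = 27·21 + 1 = 568 → 27291/568
APPEND 44: p_3 = 44·27291 + 1009 = 1201813, q_3 = 44·568 + 21 = 25013 → 1201813/25013
APPEND 38: p_4 = 38·1201813 + 27291 = 45696185, q_4 = 38·25013 + 568 = 951062 → 45696185/951062
APPEND 13: p_5 = 13·45696185 + 1201813 = 595252218, q_5 = 13·951062 + 25013 = 12388819 → 595252218/12388819
APPEND 9: p_6 = 9·595252218 + 45696185 = 5402966147, q_6 = 9·12388819 + 951062 = 112450433 → 5402966147/112450433
APPEND 36: p_7 = 36·5402966147 + 595252218 = 195102033510, q_7 = 36·112450433 + 12388819 = 4060604407 → 195102033510/4060604407
APPEND 22: p_8 = 22·195102033510 + 5402966147 = 4297647703367, q_8 = 22·4060604407 + 112450433 = 89445747387 → 4297647703367/89445747387
APPEND 8: p_9 = 8·4297647703367 + 195102033510 = 34576283660446, q_9 = 8·89445747387 + 4060604407 = 719626583503 → 34576283660446/719626583503
APPEND 5: p_10 = 5·34576283660446 + 4297647703367 = 177179066005597, q_10 = 5·719626583503 + 89445747387 = 3687578664902 → 177179066005597/3687578664902
APPEND 29: p_11 = 29·177179066005597 + 34576283660446 = 5172769197822759, q_11 = 29·3687578664902 + 719626583503 = 107659407865661 → 5172769197822759/107659407865661
APPEND 26: p_12 = 26·5172769197822759 + 177179066005597 = 134669178209397331, q_12 = 26·107659407865661 + 3687578664902 = 2802832183172088 → 134669178209397331/2802832183172088
APPEND 21: p_13 = 21·134669178209397331 + 5172769197822759 = 2833225511595166710, q_13 = 21·2802832183172088 + 107659407865661 = 58967135254479509 → 2833225511595166710/58967135254479509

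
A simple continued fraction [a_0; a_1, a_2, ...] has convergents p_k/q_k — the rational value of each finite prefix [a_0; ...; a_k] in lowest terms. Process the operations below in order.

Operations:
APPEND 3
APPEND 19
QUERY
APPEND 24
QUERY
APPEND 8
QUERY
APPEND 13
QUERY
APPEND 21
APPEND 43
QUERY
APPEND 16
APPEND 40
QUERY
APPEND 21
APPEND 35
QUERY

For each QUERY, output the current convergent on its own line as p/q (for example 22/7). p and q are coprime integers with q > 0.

APPEND 3: p_0 = 3·1 + 0 = 3, q_0 = 3·0 + 1 = 1 → 3/1
APPEND 19: p_1 = 19·3 + 1 = 58, q_1 = 19·1 + 0 = 19 → 58/19
APPEND 24: p_2 = 24·58 + 3 = 1395, q_2 = 24·19 + 1 = 457 → 1395/457
APPEND 8: p_3 = 8·1395 + 58 = 11218, q_3 = 8·457 + 19 = 3675 → 11218/3675
APPEND 13: p_4 = 13·11218 + 1395 = 147229, q_4 = 13·3675 + 457 = 48232 → 147229/48232
APPEND 21: p_5 = 21·147229 + 11218 = 3103027, q_5 = 21·48232 + 3675 = 1016547 → 3103027/1016547
APPEND 43: p_6 = 43·3103027 + 147229 = 133577390, q_6 = 43·1016547 + 48232 = 43759753 → 133577390/43759753
APPEND 16: p_7 = 16·133577390 + 3103027 = 2140341267, q_7 = 16·43759753 + 1016547 = 701172595 → 2140341267/701172595
APPEND 40: p_8 = 40·2140341267 + 133577390 = 85747228070, q_8 = 40·701172595 + 43759753 = 28090663553 → 85747228070/28090663553
APPEND 21: p_9 = 21·85747228070 + 2140341267 = 1802832130737, q_9 = 21·28090663553 + 701172595 = 590605107208 → 1802832130737/590605107208
APPEND 35: p_10 = 35·1802832130737 + 85747228070 = 63184871803865, q_10 = 35·590605107208 + 28090663553 = 20699269415833 → 63184871803865/20699269415833

58/19
1395/457
11218/3675
147229/48232
133577390/43759753
85747228070/28090663553
63184871803865/20699269415833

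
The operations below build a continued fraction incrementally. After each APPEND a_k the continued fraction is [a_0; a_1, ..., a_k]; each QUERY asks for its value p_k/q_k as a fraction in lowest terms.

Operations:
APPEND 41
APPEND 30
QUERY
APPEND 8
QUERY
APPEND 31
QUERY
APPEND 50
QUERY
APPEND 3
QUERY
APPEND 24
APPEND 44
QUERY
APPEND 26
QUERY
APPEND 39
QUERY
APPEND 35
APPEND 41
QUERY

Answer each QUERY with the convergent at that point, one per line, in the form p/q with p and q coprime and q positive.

1231/30
9889/241
307790/7501
15399389/375291
46505957/1133374
49834369665/1214489122
1296825153647/31604293439
50626015361898/1233781933243
72752127890985055/1773006632167947

APPEND 41: p_0 = 41·1 + 0 = 41, q_0 = 41·0 + 1 = 1 → 41/1
APPEND 30: p_1 = 30·41 + 1 = 1231, q_1 = 30·1 + 0 = 30 → 1231/30
APPEND 8: p_2 = 8·1231 + 41 = 9889, q_2 = 8·30 + 1 = 241 → 9889/241
APPEND 31: p_3 = 31·9889 + 1231 = 307790, q_3 = 31·241 + 30 = 7501 → 307790/7501
APPEND 50: p_4 = 50·307790 + 9889 = 15399389, q_4 = 50·7501 + 241 = 375291 → 15399389/375291
APPEND 3: p_5 = 3·15399389 + 307790 = 46505957, q_5 = 3·375291 + 7501 = 1133374 → 46505957/1133374
APPEND 24: p_6 = 24·46505957 + 15399389 = 1131542357, q_6 = 24·1133374 + 375291 = 27576267 → 1131542357/27576267
APPEND 44: p_7 = 44·1131542357 + 46505957 = 49834369665, q_7 = 44·27576267 + 1133374 = 1214489122 → 49834369665/1214489122
APPEND 26: p_8 = 26·49834369665 + 1131542357 = 1296825153647, q_8 = 26·1214489122 + 27576267 = 31604293439 → 1296825153647/31604293439
APPEND 39: p_9 = 39·1296825153647 + 49834369665 = 50626015361898, q_9 = 39·31604293439 + 1214489122 = 1233781933243 → 50626015361898/1233781933243
APPEND 35: p_10 = 35·50626015361898 + 1296825153647 = 1773207362820077, q_10 = 35·1233781933243 + 31604293439 = 43213971956944 → 1773207362820077/43213971956944
APPEND 41: p_11 = 41·1773207362820077 + 50626015361898 = 72752127890985055, q_11 = 41·43213971956944 + 1233781933243 = 1773006632167947 → 72752127890985055/1773006632167947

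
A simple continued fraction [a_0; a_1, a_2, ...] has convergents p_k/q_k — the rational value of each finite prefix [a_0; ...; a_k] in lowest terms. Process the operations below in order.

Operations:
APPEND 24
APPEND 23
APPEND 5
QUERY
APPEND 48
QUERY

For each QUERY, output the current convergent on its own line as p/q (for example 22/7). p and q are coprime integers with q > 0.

APPEND 24: p_0 = 24·1 + 0 = 24, q_0 = 24·0 + 1 = 1 → 24/1
APPEND 23: p_1 = 23·24 + 1 = 553, q_1 = 23·1 + 0 = 23 → 553/23
APPEND 5: p_2 = 5·553 + 24 = 2789, q_2 = 5·23 + 1 = 116 → 2789/116
APPEND 48: p_3 = 48·2789 + 553 = 134425, q_3 = 48·116 + 23 = 5591 → 134425/5591

2789/116
134425/5591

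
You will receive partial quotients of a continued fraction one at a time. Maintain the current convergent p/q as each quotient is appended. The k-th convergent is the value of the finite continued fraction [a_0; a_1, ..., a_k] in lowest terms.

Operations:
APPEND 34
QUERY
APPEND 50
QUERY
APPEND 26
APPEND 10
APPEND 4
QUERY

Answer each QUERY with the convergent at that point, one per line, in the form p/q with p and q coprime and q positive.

APPEND 34: p_0 = 34·1 + 0 = 34, q_0 = 34·0 + 1 = 1 → 34/1
APPEND 50: p_1 = 50·34 + 1 = 1701, q_1 = 50·1 + 0 = 50 → 1701/50
APPEND 26: p_2 = 26·1701 + 34 = 44260, q_2 = 26·50 + 1 = 1301 → 44260/1301
APPEND 10: p_3 = 10·44260 + 1701 = 444301, q_3 = 10·1301 + 50 = 13060 → 444301/13060
APPEND 4: p_4 = 4·444301 + 44260 = 1821464, q_4 = 4·13060 + 1301 = 53541 → 1821464/53541

34/1
1701/50
1821464/53541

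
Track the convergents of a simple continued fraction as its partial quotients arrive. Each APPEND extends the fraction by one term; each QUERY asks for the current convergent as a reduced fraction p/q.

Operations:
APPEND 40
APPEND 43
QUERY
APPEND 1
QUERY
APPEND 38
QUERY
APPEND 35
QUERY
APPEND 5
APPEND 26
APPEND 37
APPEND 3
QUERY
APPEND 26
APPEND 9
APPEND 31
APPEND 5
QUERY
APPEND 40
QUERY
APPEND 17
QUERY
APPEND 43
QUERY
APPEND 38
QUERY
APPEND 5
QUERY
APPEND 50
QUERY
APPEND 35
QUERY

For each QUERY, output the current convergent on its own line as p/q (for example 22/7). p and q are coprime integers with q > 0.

APPEND 40: p_0 = 40·1 + 0 = 40, q_0 = 40·0 + 1 = 1 → 40/1
APPEND 43: p_1 = 43·40 + 1 = 1721, q_1 = 43·1 + 0 = 43 → 1721/43
APPEND 1: p_2 = 1·1721 + 40 = 1761, q_2 = 1·43 + 1 = 44 → 1761/44
APPEND 38: p_3 = 38·1761 + 1721 = 68639, q_3 = 38·44 + 43 = 1715 → 68639/1715
APPEND 35: p_4 = 35·68639 + 1761 = 2404126, q_4 = 35·1715 + 44 = 60069 → 2404126/60069
APPEND 5: p_5 = 5·2404126 + 68639 = 12089269, q_5 = 5·60069 + 1715 = 302060 → 12089269/302060
APPEND 26: p_6 = 26·12089269 + 2404126 = 316725120, q_6 = 26·302060 + 60069 = 7913629 → 316725120/7913629
APPEND 37: p_7 = 37·316725120 + 12089269 = 11730918709, q_7 = 37·7913629 + 302060 = 293106333 → 11730918709/293106333
APPEND 3: p_8 = 3·11730918709 + 316725120 = 35509481247, q_8 = 3·293106333 + 7913629 = 887232628 → 35509481247/887232628
APPEND 26: p_9 = 26·35509481247 + 11730918709 = 934977431131, q_9 = 26·887232628 + 293106333 = 23361154661 → 934977431131/23361154661
APPEND 9: p_10 = 9·934977431131 + 35509481247 = 8450306361426, q_10 = 9·23361154661 + 887232628 = 211137624577 → 8450306361426/211137624577
APPEND 31: p_11 = 31·8450306361426 + 934977431131 = 262894474635337, q_11 = 31·211137624577 + 23361154661 = 6568627516548 → 262894474635337/6568627516548
APPEND 5: p_12 = 5·262894474635337 + 8450306361426 = 1322922679538111, q_12 = 5·6568627516548 + 211137624577 = 33054275207317 → 1322922679538111/33054275207317
APPEND 40: p_13 = 40·1322922679538111 + 262894474635337 = 53179801656159777, q_13 = 40·33054275207317 + 6568627516548 = 1328739635809228 → 53179801656159777/1328739635809228
APPEND 17: p_14 = 17·53179801656159777 + 1322922679538111 = 905379550834254320, q_14 = 17·1328739635809228 + 33054275207317 = 22621628083964193 → 905379550834254320/22621628083964193
APPEND 43: p_15 = 43·905379550834254320 + 53179801656159777 = 38984500487529095537, q_15 = 43·22621628083964193 + 1328739635809228 = 974058747246269527 → 38984500487529095537/974058747246269527
APPEND 38: p_16 = 38·38984500487529095537 + 905379550834254320 = 1482316398076939884726, q_16 = 38·974058747246269527 + 22621628083964193 = 37036854023442206219 → 1482316398076939884726/37036854023442206219
APPEND 5: p_17 = 5·1482316398076939884726 + 38984500487529095537 = 7450566490872228519167, q_17 = 5·37036854023442206219 + 974058747246269527 = 186158328864457300622 → 7450566490872228519167/186158328864457300622
APPEND 50: p_18 = 50·7450566490872228519167 + 1482316398076939884726 = 374010640941688365843076, q_18 = 50·186158328864457300622 + 37036854023442206219 = 9344953297246307237319 → 374010640941688365843076/9344953297246307237319
APPEND 35: p_19 = 35·374010640941688365843076 + 7450566490872228519167 = 13097822999449965033026827, q_19 = 35·9344953297246307237319 + 186158328864457300622 = 327259523732485210606787 → 13097822999449965033026827/327259523732485210606787

1721/43
1761/44
68639/1715
2404126/60069
35509481247/887232628
1322922679538111/33054275207317
53179801656159777/1328739635809228
905379550834254320/22621628083964193
38984500487529095537/974058747246269527
1482316398076939884726/37036854023442206219
7450566490872228519167/186158328864457300622
374010640941688365843076/9344953297246307237319
13097822999449965033026827/327259523732485210606787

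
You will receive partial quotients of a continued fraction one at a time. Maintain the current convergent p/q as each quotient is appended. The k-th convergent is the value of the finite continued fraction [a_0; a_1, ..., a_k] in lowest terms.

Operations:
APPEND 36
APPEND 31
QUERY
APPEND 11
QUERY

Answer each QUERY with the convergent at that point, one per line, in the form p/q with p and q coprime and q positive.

1117/31
12323/342

APPEND 36: p_0 = 36·1 + 0 = 36, q_0 = 36·0 + 1 = 1 → 36/1
APPEND 31: p_1 = 31·36 + 1 = 1117, q_1 = 31·1 + 0 = 31 → 1117/31
APPEND 11: p_2 = 11·1117 + 36 = 12323, q_2 = 11·31 + 1 = 342 → 12323/342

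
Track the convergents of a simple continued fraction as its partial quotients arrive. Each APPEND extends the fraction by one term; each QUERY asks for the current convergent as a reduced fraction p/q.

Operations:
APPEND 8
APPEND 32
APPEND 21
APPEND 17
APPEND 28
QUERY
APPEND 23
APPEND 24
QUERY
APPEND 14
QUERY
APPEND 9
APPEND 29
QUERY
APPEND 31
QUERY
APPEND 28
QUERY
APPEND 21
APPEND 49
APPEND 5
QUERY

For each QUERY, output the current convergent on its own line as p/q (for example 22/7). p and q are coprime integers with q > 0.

2585381/321917
1431927101/178295453
20106535319/2503551906
5309438139507/661101167509
164774973069689/20516846455386
4619008684090799/575132801918317
23925428548808665123/2979058862947642163

APPEND 8: p_0 = 8·1 + 0 = 8, q_0 = 8·0 + 1 = 1 → 8/1
APPEND 32: p_1 = 32·8 + 1 = 257, q_1 = 32·1 + 0 = 32 → 257/32
APPEND 21: p_2 = 21·257 + 8 = 5405, q_2 = 21·32 + 1 = 673 → 5405/673
APPEND 17: p_3 = 17·5405 + 257 = 92142, q_3 = 17·673 + 32 = 11473 → 92142/11473
APPEND 28: p_4 = 28·92142 + 5405 = 2585381, q_4 = 28·11473 + 673 = 321917 → 2585381/321917
APPEND 23: p_5 = 23·2585381 + 92142 = 59555905, q_5 = 23·321917 + 11473 = 7415564 → 59555905/7415564
APPEND 24: p_6 = 24·59555905 + 2585381 = 1431927101, q_6 = 24·7415564 + 321917 = 178295453 → 1431927101/178295453
APPEND 14: p_7 = 14·1431927101 + 59555905 = 20106535319, q_7 = 14·178295453 + 7415564 = 2503551906 → 20106535319/2503551906
APPEND 9: p_8 = 9·20106535319 + 1431927101 = 182390744972, q_8 = 9·2503551906 + 178295453 = 22710262607 → 182390744972/22710262607
APPEND 29: p_9 = 29·182390744972 + 20106535319 = 5309438139507, q_9 = 29·22710262607 + 2503551906 = 661101167509 → 5309438139507/661101167509
APPEND 31: p_10 = 31·5309438139507 + 182390744972 = 164774973069689, q_10 = 31·661101167509 + 22710262607 = 20516846455386 → 164774973069689/20516846455386
APPEND 28: p_11 = 28·164774973069689 + 5309438139507 = 4619008684090799, q_11 = 28·20516846455386 + 661101167509 = 575132801918317 → 4619008684090799/575132801918317
APPEND 21: p_12 = 21·4619008684090799 + 164774973069689 = 97163957338976468, q_12 = 21·575132801918317 + 20516846455386 = 12098305686740043 → 97163957338976468/12098305686740043
APPEND 49: p_13 = 49·97163957338976468 + 4619008684090799 = 4765652918293937731, q_13 = 49·12098305686740043 + 575132801918317 = 593392111452180424 → 4765652918293937731/593392111452180424
APPEND 5: p_14 = 5·4765652918293937731 + 97163957338976468 = 23925428548808665123, q_14 = 5·593392111452180424 + 12098305686740043 = 2979058862947642163 → 23925428548808665123/2979058862947642163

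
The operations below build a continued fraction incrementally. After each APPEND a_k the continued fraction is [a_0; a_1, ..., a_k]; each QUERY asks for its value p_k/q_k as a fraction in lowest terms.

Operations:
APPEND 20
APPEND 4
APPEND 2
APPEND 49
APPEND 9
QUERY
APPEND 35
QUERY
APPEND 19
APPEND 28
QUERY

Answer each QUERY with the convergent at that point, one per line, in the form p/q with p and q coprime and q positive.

81173/4014
2850054/140935
1521351626/75230747

APPEND 20: p_0 = 20·1 + 0 = 20, q_0 = 20·0 + 1 = 1 → 20/1
APPEND 4: p_1 = 4·20 + 1 = 81, q_1 = 4·1 + 0 = 4 → 81/4
APPEND 2: p_2 = 2·81 + 20 = 182, q_2 = 2·4 + 1 = 9 → 182/9
APPEND 49: p_3 = 49·182 + 81 = 8999, q_3 = 49·9 + 4 = 445 → 8999/445
APPEND 9: p_4 = 9·8999 + 182 = 81173, q_4 = 9·445 + 9 = 4014 → 81173/4014
APPEND 35: p_5 = 35·81173 + 8999 = 2850054, q_5 = 35·4014 + 445 = 140935 → 2850054/140935
APPEND 19: p_6 = 19·2850054 + 81173 = 54232199, q_6 = 19·140935 + 4014 = 2681779 → 54232199/2681779
APPEND 28: p_7 = 28·54232199 + 2850054 = 1521351626, q_7 = 28·2681779 + 140935 = 75230747 → 1521351626/75230747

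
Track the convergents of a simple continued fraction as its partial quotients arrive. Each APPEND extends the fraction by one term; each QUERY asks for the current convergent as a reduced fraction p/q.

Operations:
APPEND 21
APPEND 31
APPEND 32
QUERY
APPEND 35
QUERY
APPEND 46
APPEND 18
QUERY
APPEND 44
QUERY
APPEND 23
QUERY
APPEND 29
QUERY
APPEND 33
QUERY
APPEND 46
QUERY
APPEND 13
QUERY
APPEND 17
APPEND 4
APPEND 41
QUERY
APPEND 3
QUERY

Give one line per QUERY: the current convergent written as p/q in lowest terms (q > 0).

20885/993
731627/34786
606894713/28855468
26737043099/1271241741
615558885990/29267415511
17877944736809/850026291560
590587735200687/28080135036991
27184913763968411/1292536237993146
353994466666790030/16831051228947889
1011953762904739213195/48114440276854561184
3060395646569282025299/145509833510313060477

APPEND 21: p_0 = 21·1 + 0 = 21, q_0 = 21·0 + 1 = 1 → 21/1
APPEND 31: p_1 = 31·21 + 1 = 652, q_1 = 31·1 + 0 = 31 → 652/31
APPEND 32: p_2 = 32·652 + 21 = 20885, q_2 = 32·31 + 1 = 993 → 20885/993
APPEND 35: p_3 = 35·20885 + 652 = 731627, q_3 = 35·993 + 31 = 34786 → 731627/34786
APPEND 46: p_4 = 46·731627 + 20885 = 33675727, q_4 = 46·34786 + 993 = 1601149 → 33675727/1601149
APPEND 18: p_5 = 18·33675727 + 731627 = 606894713, q_5 = 18·1601149 + 34786 = 28855468 → 606894713/28855468
APPEND 44: p_6 = 44·606894713 + 33675727 = 26737043099, q_6 = 44·28855468 + 1601149 = 1271241741 → 26737043099/1271241741
APPEND 23: p_7 = 23·26737043099 + 606894713 = 615558885990, q_7 = 23·1271241741 + 28855468 = 29267415511 → 615558885990/29267415511
APPEND 29: p_8 = 29·615558885990 + 26737043099 = 17877944736809, q_8 = 29·29267415511 + 1271241741 = 850026291560 → 17877944736809/850026291560
APPEND 33: p_9 = 33·17877944736809 + 615558885990 = 590587735200687, q_9 = 33·850026291560 + 29267415511 = 28080135036991 → 590587735200687/28080135036991
APPEND 46: p_10 = 46·590587735200687 + 17877944736809 = 27184913763968411, q_10 = 46·28080135036991 + 850026291560 = 1292536237993146 → 27184913763968411/1292536237993146
APPEND 13: p_11 = 13·27184913763968411 + 590587735200687 = 353994466666790030, q_11 = 13·1292536237993146 + 28080135036991 = 16831051228947889 → 353994466666790030/16831051228947889
APPEND 17: p_12 = 17·353994466666790030 + 27184913763968411 = 6045090847099398921, q_12 = 17·16831051228947889 + 1292536237993146 = 287420407130107259 → 6045090847099398921/287420407130107259
APPEND 4: p_13 = 4·6045090847099398921 + 353994466666790030 = 24534357855064385714, q_13 = 4·287420407130107259 + 16831051228947889 = 1166512679749376925 → 24534357855064385714/1166512679749376925
APPEND 41: p_14 = 41·24534357855064385714 + 6045090847099398921 = 1011953762904739213195, q_14 = 41·1166512679749376925 + 287420407130107259 = 48114440276854561184 → 1011953762904739213195/48114440276854561184
APPEND 3: p_15 = 3·1011953762904739213195 + 24534357855064385714 = 3060395646569282025299, q_15 = 3·48114440276854561184 + 1166512679749376925 = 145509833510313060477 → 3060395646569282025299/145509833510313060477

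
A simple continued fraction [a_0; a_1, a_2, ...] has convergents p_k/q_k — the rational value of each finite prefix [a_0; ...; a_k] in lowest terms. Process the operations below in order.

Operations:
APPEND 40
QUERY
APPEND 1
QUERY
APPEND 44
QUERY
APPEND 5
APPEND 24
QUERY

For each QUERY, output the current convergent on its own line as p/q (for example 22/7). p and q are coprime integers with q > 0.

APPEND 40: p_0 = 40·1 + 0 = 40, q_0 = 40·0 + 1 = 1 → 40/1
APPEND 1: p_1 = 1·40 + 1 = 41, q_1 = 1·1 + 0 = 1 → 41/1
APPEND 44: p_2 = 44·41 + 40 = 1844, q_2 = 44·1 + 1 = 45 → 1844/45
APPEND 5: p_3 = 5·1844 + 41 = 9261, q_3 = 5·45 + 1 = 226 → 9261/226
APPEND 24: p_4 = 24·9261 + 1844 = 224108, q_4 = 24·226 + 45 = 5469 → 224108/5469

40/1
41/1
1844/45
224108/5469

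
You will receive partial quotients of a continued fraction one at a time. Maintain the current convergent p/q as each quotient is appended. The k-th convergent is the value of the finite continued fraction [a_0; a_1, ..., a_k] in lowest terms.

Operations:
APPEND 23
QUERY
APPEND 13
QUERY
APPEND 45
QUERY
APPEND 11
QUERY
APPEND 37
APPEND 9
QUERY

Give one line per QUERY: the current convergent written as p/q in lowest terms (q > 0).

APPEND 23: p_0 = 23·1 + 0 = 23, q_0 = 23·0 + 1 = 1 → 23/1
APPEND 13: p_1 = 13·23 + 1 = 300, q_1 = 13·1 + 0 = 13 → 300/13
APPEND 45: p_2 = 45·300 + 23 = 13523, q_2 = 45·13 + 1 = 586 → 13523/586
APPEND 11: p_3 = 11·13523 + 300 = 149053, q_3 = 11·586 + 13 = 6459 → 149053/6459
APPEND 37: p_4 = 37·149053 + 13523 = 5528484, q_4 = 37·6459 + 586 = 239569 → 5528484/239569
APPEND 9: p_5 = 9·5528484 + 149053 = 49905409, q_5 = 9·239569 + 6459 = 2162580 → 49905409/2162580

23/1
300/13
13523/586
149053/6459
49905409/2162580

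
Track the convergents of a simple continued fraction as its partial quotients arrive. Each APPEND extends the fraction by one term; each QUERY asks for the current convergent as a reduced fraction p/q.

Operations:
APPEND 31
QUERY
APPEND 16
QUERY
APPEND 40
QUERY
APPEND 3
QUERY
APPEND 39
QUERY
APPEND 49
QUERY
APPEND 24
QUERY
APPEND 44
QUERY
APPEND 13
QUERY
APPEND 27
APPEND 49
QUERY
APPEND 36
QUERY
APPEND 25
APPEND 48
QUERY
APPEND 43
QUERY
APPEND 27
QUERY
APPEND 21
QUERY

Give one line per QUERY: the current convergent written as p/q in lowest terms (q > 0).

31/1
497/16
19911/641
60230/1939
2368881/76262
116135399/3738777
2789618457/89806910
122859347507/3955242817
1599961136048/51507963531
2124368652155395/68390350613077
76520593287615023/2463447292328926
92003202233729101583/2961882934916467822
3958052835251193899039/127422620774066952573
106959429754015964375636/3443372643834724187293
2250106077669586445787395/72438248141303274885726

APPEND 31: p_0 = 31·1 + 0 = 31, q_0 = 31·0 + 1 = 1 → 31/1
APPEND 16: p_1 = 16·31 + 1 = 497, q_1 = 16·1 + 0 = 16 → 497/16
APPEND 40: p_2 = 40·497 + 31 = 19911, q_2 = 40·16 + 1 = 641 → 19911/641
APPEND 3: p_3 = 3·19911 + 497 = 60230, q_3 = 3·641 + 16 = 1939 → 60230/1939
APPEND 39: p_4 = 39·60230 + 19911 = 2368881, q_4 = 39·1939 + 641 = 76262 → 2368881/76262
APPEND 49: p_5 = 49·2368881 + 60230 = 116135399, q_5 = 49·76262 + 1939 = 3738777 → 116135399/3738777
APPEND 24: p_6 = 24·116135399 + 2368881 = 2789618457, q_6 = 24·3738777 + 76262 = 89806910 → 2789618457/89806910
APPEND 44: p_7 = 44·2789618457 + 116135399 = 122859347507, q_7 = 44·89806910 + 3738777 = 3955242817 → 122859347507/3955242817
APPEND 13: p_8 = 13·122859347507 + 2789618457 = 1599961136048, q_8 = 13·3955242817 + 89806910 = 51507963531 → 1599961136048/51507963531
APPEND 27: p_9 = 27·1599961136048 + 122859347507 = 43321810020803, q_9 = 27·51507963531 + 3955242817 = 1394670258154 → 43321810020803/1394670258154
APPEND 49: p_10 = 49·43321810020803 + 1599961136048 = 2124368652155395, q_10 = 49·1394670258154 + 51507963531 = 68390350613077 → 2124368652155395/68390350613077
APPEND 36: p_11 = 36·2124368652155395 + 43321810020803 = 76520593287615023, q_11 = 36·68390350613077 + 1394670258154 = 2463447292328926 → 76520593287615023/2463447292328926
APPEND 25: p_12 = 25·76520593287615023 + 2124368652155395 = 1915139200842530970, q_12 = 25·2463447292328926 + 68390350613077 = 61654572658836227 → 1915139200842530970/61654572658836227
APPEND 48: p_13 = 48·1915139200842530970 + 76520593287615023 = 92003202233729101583, q_13 = 48·61654572658836227 + 2463447292328926 = 2961882934916467822 → 92003202233729101583/2961882934916467822
APPEND 43: p_14 = 43·92003202233729101583 + 1915139200842530970 = 3958052835251193899039, q_14 = 43·2961882934916467822 + 61654572658836227 = 127422620774066952573 → 3958052835251193899039/127422620774066952573
APPEND 27: p_15 = 27·3958052835251193899039 + 92003202233729101583 = 106959429754015964375636, q_15 = 27·127422620774066952573 + 2961882934916467822 = 3443372643834724187293 → 106959429754015964375636/3443372643834724187293
APPEND 21: p_16 = 21·106959429754015964375636 + 3958052835251193899039 = 2250106077669586445787395, q_16 = 21·3443372643834724187293 + 127422620774066952573 = 72438248141303274885726 → 2250106077669586445787395/72438248141303274885726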